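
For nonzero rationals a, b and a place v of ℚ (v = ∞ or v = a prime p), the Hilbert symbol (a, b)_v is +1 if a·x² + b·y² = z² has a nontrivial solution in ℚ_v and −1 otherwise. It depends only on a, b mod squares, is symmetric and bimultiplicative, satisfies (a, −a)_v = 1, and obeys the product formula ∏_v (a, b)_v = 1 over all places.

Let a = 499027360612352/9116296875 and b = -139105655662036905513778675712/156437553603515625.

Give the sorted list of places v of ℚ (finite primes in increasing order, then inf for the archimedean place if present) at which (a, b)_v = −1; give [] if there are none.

Mod squares: a ≡ 51, b ≡ -143. Check v ∈ {∞, 2, 3, 5, 7, 11, 13, 17, 37, 41}.
v=7: a=7^-4·(≡1), b=7^-6·(≡4) mod 7; (1|7)=+1, (4|7)=+1; (−1)^{-4·-6·3}·(+1)^-6·(+1)^-4 = +1.
v=11: a=11^2·(≡8), b=11^5·(≡3) mod 11; (8|11)=-1, (3|11)=+1; (−1)^{2·5·5}·(-1)^5·(+1)^2 = -1.
v=5: a=5^-6·(≡4), b=5^-10·(≡2) mod 5; (4|5)=+1, (2|5)=-1; (−1)^{-6·-10·2}·(+1)^-10·(-1)^-6 = +1.
v=13: a=13^2·(≡3), b=13^5·(≡8) mod 13; (3|13)=+1, (8|13)=-1; (−1)^{2·5·6}·(+1)^5·(-1)^2 = +1.
v=17: a=17^1·(≡3), b=17^2·(≡5) mod 17; (3|17)=-1, (5|17)=-1; (−1)^{1·2·8}·(-1)^2·(-1)^1 = -1.
v=3: a=3^-5·(≡2), b=3^-4·(≡1) mod 3; (2|3)=-1, (1|3)=+1; (−1)^{-5·-4·1}·(-1)^-4·(+1)^-5 = +1.
v=41: a=41^0·(≡36), b=41^-2·(≡5) mod 41; (36|41)=+1, (5|41)=+1; (−1)^{0·-2·20}·(+1)^-2·(+1)^0 = +1.
v=2: v_2(a)=20, v_2(b)=32; units ≡ 3, 1 (mod 8); ε·ε+αω+βω = 1·0+20·0+32·1 ≡ 0  ⇒  (a,b)_2 = +1.
v=∞: 51 > 0 and -143 < 0  ⇒  (a,b)_∞ = +1.
v=37: a=37^2·(≡2), b=37^4·(≡6) mod 37; (2|37)=-1, (6|37)=-1; (−1)^{2·4·18}·(-1)^4·(-1)^2 = +1.
|Ram(51, -143)| = 2, even; anisotropic at {11, 17}.

[11, 17]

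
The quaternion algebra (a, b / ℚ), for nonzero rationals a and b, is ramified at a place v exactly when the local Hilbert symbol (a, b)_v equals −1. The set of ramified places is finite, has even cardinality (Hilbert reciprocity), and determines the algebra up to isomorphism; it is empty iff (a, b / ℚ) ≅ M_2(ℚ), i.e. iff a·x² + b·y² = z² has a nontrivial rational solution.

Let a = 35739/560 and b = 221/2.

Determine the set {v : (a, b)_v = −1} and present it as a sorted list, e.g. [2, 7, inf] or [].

[5, 11, 13, 17]

(a, b) ≡ (385, 442) mod (ℚ^×)²; places V = {2, 3, 5, 7, 11, 13, 17, 19, ∞}.
(a,b)_11: α=1, u≡7; β=0, v≡6 (mod 11); (7|11)=-1, (6|11)=-1; sign (−1)^0·-1^0·-1^1 = -1.
(a,b)_17: α=0, u≡12; β=1, v≡15 (mod 17); (12|17)=-1, (15|17)=+1; sign (−1)^0·-1^1·+1^0 = -1.
(a,b)_13: α=0, u≡2; β=1, v≡2 (mod 13); (2|13)=-1, (2|13)=-1; sign (−1)^0·-1^1·-1^0 = -1.
(a,b)_5: α=-1, u≡2; β=0, v≡3 (mod 5); (2|5)=-1, (3|5)=-1; sign (−1)^0·-1^0·-1^-1 = -1.
(a,b)_3: α=2, u≡1; β=0, v≡1 (mod 3); (1|3)=+1, (1|3)=+1; sign (−1)^0·+1^0·+1^2 = +1.
(a,b)_7: α=-1, u≡6; β=0, v≡2 (mod 7); (6|7)=-1, (2|7)=+1; sign (−1)^0·-1^0·+1^-1 = +1.
(a,b)_∞: sgn(385)=+, sgn(442)=+, so +1.
(a,b)_2: α=-4, β=-1; u≡1, v≡5 (mod 8); ε(u)ε(v)=0·0, αω(v)=-4·1, βω(u)=-1·0; sum ≡ 0  ⇒  +1.
(a,b)_19: α=2, u≡11; β=0, v≡6 (mod 19); (11|19)=+1, (6|19)=+1; sign (−1)^0·+1^0·+1^2 = +1.
Ram(385, 442) = {5, 11, 13, 17}; no ℚ_5-point on the conic.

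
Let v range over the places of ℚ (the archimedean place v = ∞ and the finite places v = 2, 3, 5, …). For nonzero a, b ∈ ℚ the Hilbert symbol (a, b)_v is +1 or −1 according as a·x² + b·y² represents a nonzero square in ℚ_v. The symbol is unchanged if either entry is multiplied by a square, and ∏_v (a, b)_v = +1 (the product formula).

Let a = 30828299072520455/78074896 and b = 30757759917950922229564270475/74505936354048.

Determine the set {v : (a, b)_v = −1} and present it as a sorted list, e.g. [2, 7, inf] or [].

(a, b) ≡ (95, 33) mod (ℚ^×)²; places V = {2, 3, 5, 11, 19, 47, 53, ∞}.
(a,b)_53: α=6, u≡42; β=10, v≡50 (mod 53); (42|53)=+1, (50|53)=-1; sign (−1)^0·+1^10·-1^6 = +1.
(a,b)_11: α=4, u≡7; β=7, v≡5 (mod 11); (7|11)=-1, (5|11)=+1; sign (−1)^0·-1^7·+1^4 = -1.
(a,b)_47: α=-4, u≡1; β=-6, v≡45 (mod 47); (1|47)=+1, (45|47)=-1; sign (−1)^0·+1^-6·-1^-4 = +1.
(a,b)_19: α=1, u≡16; β=2, v≡13 (mod 19); (16|19)=+1, (13|19)=-1; sign (−1)^0·+1^2·-1^1 = -1.
(a,b)_∞: sgn(95)=+, sgn(33)=+, so +1.
(a,b)_3: α=0, u≡2; β=-3, v≡2 (mod 3); (2|3)=-1, (2|3)=-1; sign (−1)^0·-1^-3·-1^0 = -1.
(a,b)_5: α=1, u≡1; β=2, v≡3 (mod 5); (1|5)=+1, (3|5)=-1; sign (−1)^0·+1^2·-1^1 = -1.
(a,b)_2: α=-4, β=-8; u≡7, v≡1 (mod 8); ε(u)ε(v)=1·0, αω(v)=-4·0, βω(u)=-8·0; sum ≡ 0  ⇒  +1.
Ram(95, 33) = {3, 5, 11, 19}; no ℚ_3-point on the conic.

[3, 5, 11, 19]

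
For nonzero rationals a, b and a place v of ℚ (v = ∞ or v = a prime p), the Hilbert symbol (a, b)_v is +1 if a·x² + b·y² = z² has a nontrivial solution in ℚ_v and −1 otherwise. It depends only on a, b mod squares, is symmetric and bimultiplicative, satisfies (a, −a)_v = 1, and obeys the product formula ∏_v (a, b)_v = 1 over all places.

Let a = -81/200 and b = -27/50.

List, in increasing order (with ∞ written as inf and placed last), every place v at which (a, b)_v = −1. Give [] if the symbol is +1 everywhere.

(a, b) ≡ (-2, -6) mod (ℚ^×)²; places V = {2, 3, 5, ∞}.
(a,b)_∞: sgn(-2)=−, sgn(-6)=−, so -1.
(a,b)_2: α=-3, β=-1; u≡7, v≡5 (mod 8); ε(u)ε(v)=1·0, αω(v)=-3·1, βω(u)=-1·0; sum ≡ 1  ⇒  -1.
(a,b)_5: α=-2, u≡3; β=-2, v≡4 (mod 5); (3|5)=-1, (4|5)=+1; sign (−1)^0·-1^-2·+1^-2 = +1.
(a,b)_3: α=4, u≡1; β=3, v≡1 (mod 3); (1|3)=+1, (1|3)=+1; sign (−1)^0·+1^3·+1^4 = +1.
|Ram(-2, -6)| = 2, even; anisotropic at {2, ∞}.

[2, inf]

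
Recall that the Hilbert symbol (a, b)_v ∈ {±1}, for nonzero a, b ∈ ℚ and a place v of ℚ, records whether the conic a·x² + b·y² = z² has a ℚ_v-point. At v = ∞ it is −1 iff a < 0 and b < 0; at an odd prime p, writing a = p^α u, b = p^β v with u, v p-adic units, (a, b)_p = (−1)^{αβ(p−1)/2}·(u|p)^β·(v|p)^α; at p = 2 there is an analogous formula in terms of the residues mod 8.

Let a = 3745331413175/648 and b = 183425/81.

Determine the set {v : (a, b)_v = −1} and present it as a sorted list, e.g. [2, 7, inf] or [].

Mod squares: a ≡ 46, b ≡ 7337. Check v ∈ {∞, 2, 3, 5, 11, 23, 29}.
v=∞: 46 > 0 and 7337 > 0  ⇒  (a,b)_∞ = +1.
v=11: a=11^4·(≡7), b=11^1·(≡8) mod 11; (7|11)=-1, (8|11)=-1; (−1)^{4·1·5}·(-1)^1·(-1)^4 = -1.
v=3: a=3^-4·(≡1), b=3^-4·(≡2) mod 3; (1|3)=+1, (2|3)=-1; (−1)^{-4·-4·1}·(+1)^-4·(-1)^-4 = +1.
v=23: a=23^3·(≡4), b=23^1·(≡11) mod 23; (4|23)=+1, (11|23)=-1; (−1)^{3·1·11}·(+1)^1·(-1)^3 = +1.
v=29: a=29^2·(≡14), b=29^1·(≡14) mod 29; (14|29)=-1, (14|29)=-1; (−1)^{2·1·14}·(-1)^1·(-1)^2 = -1.
v=5: a=5^2·(≡4), b=5^2·(≡2) mod 5; (4|5)=+1, (2|5)=-1; (−1)^{2·2·2}·(+1)^2·(-1)^2 = +1.
v=2: v_2(a)=-3, v_2(b)=0; units ≡ 7, 1 (mod 8); ε·ε+αω+βω = 1·0+-3·0+0·0 ≡ 0  ⇒  (a,b)_2 = +1.
(46, 7337 / ℚ) ramifies at {11, 29}: a division algebra.

[11, 29]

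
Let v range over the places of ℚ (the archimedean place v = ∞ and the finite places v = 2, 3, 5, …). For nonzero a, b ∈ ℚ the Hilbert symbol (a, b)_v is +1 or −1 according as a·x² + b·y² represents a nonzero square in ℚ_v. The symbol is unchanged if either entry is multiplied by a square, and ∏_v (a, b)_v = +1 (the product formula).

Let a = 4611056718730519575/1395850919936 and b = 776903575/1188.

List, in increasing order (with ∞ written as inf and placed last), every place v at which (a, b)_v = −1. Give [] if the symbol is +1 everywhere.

[3, 7]

Mod squares: a ≡ 9933, b ≡ 231. Check v ∈ {∞, 2, 3, 5, 7, 11, 17, 19, 23, 43}.
v=∞: 9933 > 0 and 231 > 0  ⇒  (a,b)_∞ = +1.
v=19: a=19^2·(≡3), b=19^0·(≡13) mod 19; (3|19)=-1, (13|19)=-1; (−1)^{2·0·9}·(-1)^0·(-1)^2 = +1.
v=11: a=11^-5·(≡9), b=11^-1·(≡7) mod 11; (9|11)=+1, (7|11)=-1; (−1)^{-5·-1·5}·(+1)^-1·(-1)^-5 = +1.
v=3: a=3^3·(≡2), b=3^-3·(≡2) mod 3; (2|3)=-1, (2|3)=-1; (−1)^{3·-3·1}·(-1)^-3·(-1)^3 = -1.
v=7: a=7^7·(≡6), b=7^5·(≡5) mod 7; (6|7)=-1, (5|7)=-1; (−1)^{7·5·3}·(-1)^5·(-1)^7 = -1.
v=17: a=17^2·(≡11), b=17^0·(≡6) mod 17; (11|17)=-1, (6|17)=-1; (−1)^{2·0·8}·(-1)^0·(-1)^2 = +1.
v=2: v_2(a)=-14, v_2(b)=-2; units ≡ 5, 7 (mod 8); ε·ε+αω+βω = 0·1+-14·0+-2·1 ≡ 0  ⇒  (a,b)_2 = +1.
v=23: a=23^-2·(≡19), b=23^0·(≡2) mod 23; (19|23)=-1, (2|23)=+1; (−1)^{-2·0·11}·(-1)^0·(+1)^-2 = +1.
v=43: a=43^3·(≡14), b=43^2·(≡4) mod 43; (14|43)=+1, (4|43)=+1; (−1)^{3·2·21}·(+1)^2·(+1)^3 = +1.
v=5: a=5^2·(≡3), b=5^2·(≡1) mod 5; (3|5)=-1, (1|5)=+1; (−1)^{2·2·2}·(-1)^2·(+1)^2 = +1.
(9933, 231 / ℚ) ramifies at {3, 7}: a division algebra.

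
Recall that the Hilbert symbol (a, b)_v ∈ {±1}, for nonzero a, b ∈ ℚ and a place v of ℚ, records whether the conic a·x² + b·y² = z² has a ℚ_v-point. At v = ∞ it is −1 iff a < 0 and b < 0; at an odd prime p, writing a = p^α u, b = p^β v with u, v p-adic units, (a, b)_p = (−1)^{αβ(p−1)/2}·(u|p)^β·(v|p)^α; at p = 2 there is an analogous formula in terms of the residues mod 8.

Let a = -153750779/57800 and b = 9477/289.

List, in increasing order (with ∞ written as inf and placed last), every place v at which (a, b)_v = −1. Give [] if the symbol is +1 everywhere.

Mod squares: a ≡ -7462, b ≡ 13. Check v ∈ {∞, 2, 3, 5, 7, 13, 17, 29, 41}.
v=3: a=3^0·(≡2), b=3^6·(≡1) mod 3; (2|3)=-1, (1|3)=+1; (−1)^{0·6·1}·(-1)^6·(+1)^0 = +1.
v=5: a=5^-2·(≡3), b=5^0·(≡3) mod 5; (3|5)=-1, (3|5)=-1; (−1)^{-2·0·2}·(-1)^0·(-1)^-2 = +1.
v=29: a=29^2·(≡28), b=29^0·(≡6) mod 29; (28|29)=+1, (6|29)=+1; (−1)^{2·0·14}·(+1)^0·(+1)^2 = +1.
v=7: a=7^3·(≡6), b=7^0·(≡3) mod 7; (6|7)=-1, (3|7)=-1; (−1)^{3·0·3}·(-1)^0·(-1)^3 = -1.
v=17: a=17^-2·(≡2), b=17^-2·(≡8) mod 17; (2|17)=+1, (8|17)=+1; (−1)^{-2·-2·8}·(+1)^-2·(+1)^-2 = +1.
v=2: v_2(a)=-3, v_2(b)=0; units ≡ 5, 5 (mod 8); ε·ε+αω+βω = 0·0+-3·1+0·1 ≡ 1  ⇒  (a,b)_2 = -1.
v=41: a=41^1·(≡20), b=41^0·(≡3) mod 41; (20|41)=+1, (3|41)=-1; (−1)^{1·0·20}·(+1)^0·(-1)^1 = -1.
v=∞: -7462 < 0 and 13 > 0  ⇒  (a,b)_∞ = +1.
v=13: a=13^1·(≡7), b=13^1·(≡9) mod 13; (7|13)=-1, (9|13)=+1; (−1)^{1·1·6}·(-1)^1·(+1)^1 = -1.
(-7462, 13 / ℚ) ramifies at {2, 7, 13, 41}: a division algebra.

[2, 7, 13, 41]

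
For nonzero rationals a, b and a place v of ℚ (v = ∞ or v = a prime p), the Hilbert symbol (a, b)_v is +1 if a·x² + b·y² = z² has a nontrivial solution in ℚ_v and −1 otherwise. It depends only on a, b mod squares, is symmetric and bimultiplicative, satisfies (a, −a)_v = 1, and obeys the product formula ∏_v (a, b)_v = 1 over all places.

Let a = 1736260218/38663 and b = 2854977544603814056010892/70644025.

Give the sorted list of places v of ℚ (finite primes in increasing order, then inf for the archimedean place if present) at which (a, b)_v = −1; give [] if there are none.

Mod squares: a ≡ 748374, b ≡ 3. Check v ∈ {∞, 2, 3, 5, 7, 11, 17, 19, 23, 29, 41}.
v=29: a=29^1·(≡13), b=29^2·(≡12) mod 29; (13|29)=+1, (12|29)=-1; (−1)^{1·2·14}·(+1)^2·(-1)^1 = -1.
v=19: a=19^0·(≡12), b=19^2·(≡13) mod 19; (12|19)=-1, (13|19)=-1; (−1)^{0·2·9}·(-1)^2·(-1)^0 = +1.
v=17: a=17^1·(≡13), b=17^2·(≡5) mod 17; (13|17)=+1, (5|17)=-1; (−1)^{1·2·8}·(+1)^2·(-1)^1 = -1.
v=5: a=5^0·(≡1), b=5^-2·(≡2) mod 5; (1|5)=+1, (2|5)=-1; (−1)^{0·-2·2}·(+1)^-2·(-1)^0 = +1.
v=3: a=3^3·(≡2), b=3^11·(≡1) mod 3; (2|3)=-1, (1|3)=+1; (−1)^{3·11·1}·(-1)^11·(+1)^3 = +1.
v=41: a=41^-2·(≡36), b=41^-4·(≡7) mod 41; (36|41)=+1, (7|41)=-1; (−1)^{-2·-4·20}·(+1)^-4·(-1)^-2 = +1.
v=23: a=23^-1·(≡8), b=23^2·(≡3) mod 23; (8|23)=+1, (3|23)=+1; (−1)^{-1·2·11}·(+1)^2·(+1)^-1 = +1.
v=7: a=7^2·(≡4), b=7^2·(≡6) mod 7; (4|7)=+1, (6|7)=-1; (−1)^{2·2·3}·(+1)^2·(-1)^2 = +1.
v=11: a=11^3·(≡6), b=11^6·(≡4) mod 11; (6|11)=-1, (4|11)=+1; (−1)^{3·6·5}·(-1)^6·(+1)^3 = +1.
v=2: v_2(a)=1, v_2(b)=2; units ≡ 3, 3 (mod 8); ε·ε+αω+βω = 1·1+1·1+2·1 ≡ 0  ⇒  (a,b)_2 = +1.
v=∞: 748374 > 0 and 3 > 0  ⇒  (a,b)_∞ = +1.
|Ram(748374, 3)| = 2, even; anisotropic at {17, 29}.

[17, 29]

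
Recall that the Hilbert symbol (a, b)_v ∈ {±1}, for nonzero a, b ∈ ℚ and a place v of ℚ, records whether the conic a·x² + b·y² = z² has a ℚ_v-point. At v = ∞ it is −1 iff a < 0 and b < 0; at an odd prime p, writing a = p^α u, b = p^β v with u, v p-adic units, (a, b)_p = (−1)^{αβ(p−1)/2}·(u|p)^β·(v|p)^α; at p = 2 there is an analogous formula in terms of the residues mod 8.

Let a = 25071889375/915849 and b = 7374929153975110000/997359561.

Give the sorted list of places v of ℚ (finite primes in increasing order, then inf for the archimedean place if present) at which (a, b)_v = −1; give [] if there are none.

[2, 13, 19, 31]

(a, b) ≡ (247, 31) mod (ℚ^×)²; places V = {2, 3, 5, 7, 11, 13, 19, 29, 31, ∞}.
(a,b)_7: α=0, u≡2; β=4, v≡6 (mod 7); (2|7)=+1, (6|7)=-1; sign (−1)^0·+1^4·-1^0 = +1.
(a,b)_3: α=-2, u≡1; β=-4, v≡1 (mod 3); (1|3)=+1, (1|3)=+1; sign (−1)^0·+1^-4·+1^-2 = +1.
(a,b)_5: α=4, u≡2; β=4, v≡1 (mod 5); (2|5)=-1, (1|5)=+1; sign (−1)^0·-1^4·+1^4 = +1.
(a,b)_19: α=1, u≡14; β=2, v≡13 (mod 19); (14|19)=-1, (13|19)=-1; sign (−1)^0·-1^2·-1^1 = -1.
(a,b)_2: α=0, β=4; u≡7, v≡7 (mod 8); ε(u)ε(v)=1·1, αω(v)=0·0, βω(u)=4·0; sum ≡ 1  ⇒  -1.
(a,b)_∞: sgn(247)=+, sgn(31)=+, so +1.
(a,b)_31: α=2, u≡15; β=3, v≡28 (mod 31); (15|31)=-1, (28|31)=+1; sign (−1)^0·-1^3·+1^2 = -1.
(a,b)_13: α=3, u≡6; β=4, v≡5 (mod 13); (6|13)=-1, (5|13)=-1; sign (−1)^0·-1^4·-1^3 = -1.
(a,b)_29: α=-2, u≡19; β=-2, v≡2 (mod 29); (19|29)=-1, (2|29)=-1; sign (−1)^0·-1^-2·-1^-2 = +1.
(a,b)_11: α=-2, u≡5; β=-4, v≡1 (mod 11); (5|11)=+1, (1|11)=+1; sign (−1)^0·+1^-4·+1^-2 = +1.
(247, 31 / ℚ) ramifies at {2, 13, 19, 31}: a division algebra.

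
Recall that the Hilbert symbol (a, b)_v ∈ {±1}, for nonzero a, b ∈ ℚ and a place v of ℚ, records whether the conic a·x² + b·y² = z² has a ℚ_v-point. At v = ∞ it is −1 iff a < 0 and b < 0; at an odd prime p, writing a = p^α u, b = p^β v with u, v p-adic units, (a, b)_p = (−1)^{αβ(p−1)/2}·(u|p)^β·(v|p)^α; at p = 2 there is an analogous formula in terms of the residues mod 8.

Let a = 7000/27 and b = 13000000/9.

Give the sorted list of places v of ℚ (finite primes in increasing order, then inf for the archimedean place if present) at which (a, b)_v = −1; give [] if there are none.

[2, 5, 7, 13]

Mod squares: a ≡ 210, b ≡ 13. Check v ∈ {∞, 2, 3, 5, 7, 13}.
v=13: a=13^0·(≡6), b=13^1·(≡3) mod 13; (6|13)=-1, (3|13)=+1; (−1)^{0·1·6}·(-1)^1·(+1)^0 = -1.
v=∞: 210 > 0 and 13 > 0  ⇒  (a,b)_∞ = +1.
v=3: a=3^-3·(≡1), b=3^-2·(≡1) mod 3; (1|3)=+1, (1|3)=+1; (−1)^{-3·-2·1}·(+1)^-2·(+1)^-3 = +1.
v=7: a=7^1·(≡1), b=7^0·(≡3) mod 7; (1|7)=+1, (3|7)=-1; (−1)^{1·0·3}·(+1)^0·(-1)^1 = -1.
v=5: a=5^3·(≡3), b=5^6·(≡3) mod 5; (3|5)=-1, (3|5)=-1; (−1)^{3·6·2}·(-1)^6·(-1)^3 = -1.
v=2: v_2(a)=3, v_2(b)=6; units ≡ 1, 5 (mod 8); ε·ε+αω+βω = 0·0+3·1+6·0 ≡ 1  ⇒  (a,b)_2 = -1.
Ram(210, 13) = {2, 5, 7, 13}; no ℚ_2-point on the conic.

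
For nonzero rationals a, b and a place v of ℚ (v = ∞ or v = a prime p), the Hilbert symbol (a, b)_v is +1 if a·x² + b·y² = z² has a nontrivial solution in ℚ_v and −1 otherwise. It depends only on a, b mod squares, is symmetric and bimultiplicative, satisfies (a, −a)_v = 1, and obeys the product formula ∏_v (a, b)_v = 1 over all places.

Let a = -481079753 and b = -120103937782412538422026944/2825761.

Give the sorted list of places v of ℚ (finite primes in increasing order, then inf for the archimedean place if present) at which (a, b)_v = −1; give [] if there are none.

(a, b) ≡ (-572033, -721259) mod (ℚ^×)²; places V = {2, 3, 7, 11, 17, 19, 23, 29, 41, ∞}.
(a,b)_19: α=1, u≡2; β=5, v≡5 (mod 19); (2|19)=-1, (5|19)=+1; sign (−1)^1·-1^5·+1^1 = +1.
(a,b)_2: α=0, β=6; u≡7, v≡5 (mod 8); ε(u)ε(v)=1·0, αω(v)=0·1, βω(u)=6·0; sum ≡ 0  ⇒  +1.
(a,b)_17: α=1, u≡3; β=1, v≡12 (mod 17); (3|17)=-1, (12|17)=-1; sign (−1)^0·-1^1·-1^1 = +1.
(a,b)_∞: sgn(-572033)=−, sgn(-721259)=−, so -1.
(a,b)_29: α=2, u≡21; β=5, v≡10 (mod 29); (21|29)=-1, (10|29)=-1; sign (−1)^0·-1^5·-1^2 = -1.
(a,b)_11: α=1, u≡3; β=3, v≡10 (mod 11); (3|11)=+1, (10|11)=-1; sign (−1)^1·+1^3·-1^1 = +1.
(a,b)_41: α=0, u≡20; β=-4, v≡15 (mod 41); (20|41)=+1, (15|41)=-1; sign (−1)^0·+1^-4·-1^0 = +1.
(a,b)_3: α=0, u≡1; β=2, v≡1 (mod 3); (1|3)=+1, (1|3)=+1; sign (−1)^0·+1^2·+1^0 = +1.
(a,b)_7: α=1, u≡6; β=3, v≡5 (mod 7); (6|7)=-1, (5|7)=-1; sign (−1)^1·-1^3·-1^1 = -1.
(a,b)_23: α=1, u≡11; β=2, v≡14 (mod 23); (11|23)=-1, (14|23)=-1; sign (−1)^0·-1^2·-1^1 = -1.
|Ram(-572033, -721259)| = 4, even; anisotropic at {7, 23, 29, ∞}.

[7, 23, 29, inf]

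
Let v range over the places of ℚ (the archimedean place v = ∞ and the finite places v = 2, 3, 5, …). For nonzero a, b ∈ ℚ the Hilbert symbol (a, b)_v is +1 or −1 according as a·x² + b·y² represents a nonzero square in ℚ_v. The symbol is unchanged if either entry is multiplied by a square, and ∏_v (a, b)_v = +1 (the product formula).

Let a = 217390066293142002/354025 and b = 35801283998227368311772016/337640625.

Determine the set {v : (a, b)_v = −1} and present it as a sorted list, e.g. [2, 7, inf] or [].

Mod squares: a ≡ 2119717938, b ≡ 10866271. Check v ∈ {∞, 2, 3, 5, 7, 13, 17, 19, 23, 29, 31, 37, 41, 43}.
v=41: a=41^2·(≡2), b=41^3·(≡6) mod 41; (2|41)=+1, (6|41)=-1; (−1)^{2·3·20}·(+1)^3·(-1)^2 = +1.
v=19: a=19^3·(≡11), b=19^5·(≡11) mod 19; (11|19)=+1, (11|19)=+1; (−1)^{3·5·9}·(+1)^5·(+1)^3 = -1.
v=37: a=37^1·(≡11), b=37^1·(≡2) mod 37; (11|37)=+1, (2|37)=-1; (−1)^{1·1·18}·(+1)^1·(-1)^1 = -1.
v=2: v_2(a)=1, v_2(b)=4; units ≡ 1, 7 (mod 8); ε·ε+αω+βω = 0·1+1·0+4·0 ≡ 0  ⇒  (a,b)_2 = +1.
v=∞: 2119717938 > 0 and 10866271 > 0  ⇒  (a,b)_∞ = +1.
v=29: a=29^1·(≡24), b=29^1·(≡11) mod 29; (24|29)=+1, (11|29)=-1; (−1)^{1·1·14}·(+1)^1·(-1)^1 = -1.
v=31: a=31^1·(≡13), b=31^2·(≡3) mod 31; (13|31)=-1, (3|31)=-1; (−1)^{1·2·15}·(-1)^2·(-1)^1 = -1.
v=3: a=3^1·(≡1), b=3^-2·(≡1) mod 3; (1|3)=+1, (1|3)=+1; (−1)^{1·-2·1}·(+1)^-2·(+1)^1 = +1.
v=23: a=23^0·(≡19), b=23^2·(≡13) mod 23; (19|23)=-1, (13|23)=+1; (−1)^{0·2·11}·(-1)^2·(+1)^0 = +1.
v=17: a=17^-2·(≡13), b=17^0·(≡14) mod 17; (13|17)=+1, (14|17)=-1; (−1)^{-2·0·8}·(+1)^0·(-1)^-2 = +1.
v=13: a=13^3·(≡1), b=13^1·(≡8) mod 13; (1|13)=+1, (8|13)=-1; (−1)^{3·1·6}·(+1)^1·(-1)^3 = -1.
v=7: a=7^-2·(≡1), b=7^-4·(≡6) mod 7; (1|7)=+1, (6|7)=-1; (−1)^{-2·-4·3}·(+1)^-4·(-1)^-2 = +1.
v=43: a=43^1·(≡20), b=43^2·(≡5) mod 43; (20|43)=-1, (5|43)=-1; (−1)^{1·2·21}·(-1)^2·(-1)^1 = -1.
v=5: a=5^-2·(≡2), b=5^-6·(≡4) mod 5; (2|5)=-1, (4|5)=+1; (−1)^{-2·-6·2}·(-1)^-6·(+1)^-2 = +1.
Ram(2119717938, 10866271) = {13, 19, 29, 31, 37, 43}; no ℚ_13-point on the conic.

[13, 19, 29, 31, 37, 43]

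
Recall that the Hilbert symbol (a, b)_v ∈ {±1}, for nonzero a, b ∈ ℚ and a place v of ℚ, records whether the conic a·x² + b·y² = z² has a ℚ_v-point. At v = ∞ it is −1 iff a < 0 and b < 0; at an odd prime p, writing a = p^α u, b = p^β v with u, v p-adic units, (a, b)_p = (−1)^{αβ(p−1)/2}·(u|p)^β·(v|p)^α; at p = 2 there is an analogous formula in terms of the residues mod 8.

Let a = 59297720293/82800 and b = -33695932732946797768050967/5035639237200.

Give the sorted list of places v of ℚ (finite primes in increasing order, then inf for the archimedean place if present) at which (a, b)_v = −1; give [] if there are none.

Mod squares: a ≡ 851, b ≡ -91. Check v ∈ {∞, 2, 3, 5, 7, 11, 13, 19, 23, 37, 41, 43}.
v=37: a=37^1·(≡6), b=37^4·(≡5) mod 37; (6|37)=-1, (5|37)=-1; (−1)^{1·4·18}·(-1)^4·(-1)^1 = -1.
v=3: a=3^-2·(≡2), b=3^-2·(≡2) mod 3; (2|3)=-1, (2|3)=-1; (−1)^{-2·-2·1}·(-1)^-2·(-1)^-2 = +1.
v=19: a=19^2·(≡2), b=19^4·(≡7) mod 19; (2|19)=-1, (7|19)=+1; (−1)^{2·4·9}·(-1)^4·(+1)^2 = +1.
v=41: a=41^0·(≡25), b=41^-2·(≡37) mod 41; (25|41)=+1, (37|41)=+1; (−1)^{0·-2·20}·(+1)^-2·(+1)^0 = +1.
v=∞: 851 > 0 and -91 < 0  ⇒  (a,b)_∞ = +1.
v=11: a=11^0·(≡3), b=11^-2·(≡8) mod 11; (3|11)=+1, (8|11)=-1; (−1)^{0·-2·5}·(+1)^-2·(-1)^0 = +1.
v=13: a=13^0·(≡2), b=13^-1·(≡7) mod 13; (2|13)=-1, (7|13)=-1; (−1)^{0·-1·6}·(-1)^-1·(-1)^0 = -1.
v=23: a=23^-1·(≡17), b=23^-2·(≡8) mod 23; (17|23)=-1, (8|23)=+1; (−1)^{-1·-2·11}·(-1)^-2·(+1)^-1 = +1.
v=2: v_2(a)=-4, v_2(b)=-4; units ≡ 3, 5 (mod 8); ε·ε+αω+βω = 1·0+-4·1+-4·1 ≡ 0  ⇒  (a,b)_2 = +1.
v=5: a=5^-2·(≡4), b=5^-2·(≡1) mod 5; (4|5)=+1, (1|5)=+1; (−1)^{-2·-2·2}·(+1)^-2·(+1)^-2 = +1.
v=43: a=43^2·(≡32), b=43^4·(≡35) mod 43; (32|43)=-1, (35|43)=+1; (−1)^{2·4·21}·(-1)^4·(+1)^2 = +1.
v=7: a=7^4·(≡2), b=7^9·(≡2) mod 7; (2|7)=+1, (2|7)=+1; (−1)^{4·9·3}·(+1)^9·(+1)^4 = +1.
(851, -91 / ℚ) ramifies at {13, 37}: a division algebra.

[13, 37]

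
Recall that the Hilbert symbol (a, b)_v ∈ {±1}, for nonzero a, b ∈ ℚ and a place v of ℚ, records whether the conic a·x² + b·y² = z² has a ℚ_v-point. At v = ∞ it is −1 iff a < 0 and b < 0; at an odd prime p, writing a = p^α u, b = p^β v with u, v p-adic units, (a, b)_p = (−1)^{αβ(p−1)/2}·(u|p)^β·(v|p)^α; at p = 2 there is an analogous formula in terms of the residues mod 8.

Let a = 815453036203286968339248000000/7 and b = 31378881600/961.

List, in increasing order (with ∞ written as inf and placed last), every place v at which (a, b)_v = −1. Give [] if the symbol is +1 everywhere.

[3, 7, 11, 17]

Mod squares: a ≡ 2619309, b ≡ 2001. Check v ∈ {∞, 2, 3, 5, 7, 11, 17, 23, 29, 31}.
v=2: v_2(a)=10, v_2(b)=6; units ≡ 5, 1 (mod 8); ε·ε+αω+βω = 0·0+10·0+6·1 ≡ 0  ⇒  (a,b)_2 = +1.
v=5: a=5^6·(≡1), b=5^2·(≡4) mod 5; (1|5)=+1, (4|5)=+1; (−1)^{6·2·2}·(+1)^2·(+1)^6 = +1.
v=17: a=17^1·(≡5), b=17^0·(≡7) mod 17; (5|17)=-1, (7|17)=-1; (−1)^{1·0·8}·(-1)^0·(-1)^1 = -1.
v=31: a=31^0·(≡30), b=31^-2·(≡3) mod 31; (30|31)=-1, (3|31)=-1; (−1)^{0·-2·15}·(-1)^-2·(-1)^0 = +1.
v=29: a=29^3·(≡19), b=29^1·(≡8) mod 29; (19|29)=-1, (8|29)=-1; (−1)^{3·1·14}·(-1)^1·(-1)^3 = +1.
v=23: a=23^5·(≡20), b=23^1·(≡16) mod 23; (20|23)=-1, (16|23)=+1; (−1)^{5·1·11}·(-1)^1·(+1)^5 = +1.
v=11: a=11^3·(≡7), b=11^2·(≡6) mod 11; (7|11)=-1, (6|11)=-1; (−1)^{3·2·5}·(-1)^2·(-1)^3 = -1.
v=7: a=7^-1·(≡4), b=7^0·(≡5) mod 7; (4|7)=+1, (5|7)=-1; (−1)^{-1·0·3}·(+1)^0·(-1)^-1 = -1.
v=∞: 2619309 > 0 and 2001 > 0  ⇒  (a,b)_∞ = +1.
v=3: a=3^15·(≡1), b=3^5·(≡1) mod 3; (1|3)=+1, (1|3)=+1; (−1)^{15·5·1}·(+1)^5·(+1)^15 = -1.
Ram(2619309, 2001) = {3, 7, 11, 17}; no ℚ_3-point on the conic.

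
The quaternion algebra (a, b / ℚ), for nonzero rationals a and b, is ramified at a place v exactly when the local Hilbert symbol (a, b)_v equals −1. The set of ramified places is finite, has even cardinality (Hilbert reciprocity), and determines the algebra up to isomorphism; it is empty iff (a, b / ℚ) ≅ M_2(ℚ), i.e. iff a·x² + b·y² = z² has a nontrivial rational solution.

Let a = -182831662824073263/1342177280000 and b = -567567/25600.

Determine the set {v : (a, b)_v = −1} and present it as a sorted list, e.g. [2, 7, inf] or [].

[13, inf]

(a, b) ≡ (-286, -143) mod (ℚ^×)²; places V = {2, 3, 5, 7, 11, 13, ∞}.
(a,b)_7: α=6, u≡2; β=2, v≡2 (mod 7); (2|7)=+1, (2|7)=+1; sign (−1)^0·+1^2·+1^6 = +1.
(a,b)_13: α=3, u≡4; β=1, v≡7 (mod 13); (4|13)=+1, (7|13)=-1; sign (−1)^0·+1^1·-1^3 = -1.
(a,b)_5: α=-4, u≡4; β=-2, v≡2 (mod 5); (4|5)=+1, (2|5)=-1; sign (−1)^0·+1^-2·-1^-4 = +1.
(a,b)_11: α=3, u≡6; β=1, v≡5 (mod 11); (6|11)=-1, (5|11)=+1; sign (−1)^1·-1^1·+1^3 = +1.
(a,b)_2: α=-31, β=-10; u≡1, v≡1 (mod 8); ε(u)ε(v)=0·0, αω(v)=-31·0, βω(u)=-10·0; sum ≡ 0  ⇒  +1.
(a,b)_∞: sgn(-286)=−, sgn(-143)=−, so -1.
(a,b)_3: α=12, u≡2; β=4, v≡1 (mod 3); (2|3)=-1, (1|3)=+1; sign (−1)^0·-1^4·+1^12 = +1.
|Ram(-286, -143)| = 2, even; anisotropic at {13, ∞}.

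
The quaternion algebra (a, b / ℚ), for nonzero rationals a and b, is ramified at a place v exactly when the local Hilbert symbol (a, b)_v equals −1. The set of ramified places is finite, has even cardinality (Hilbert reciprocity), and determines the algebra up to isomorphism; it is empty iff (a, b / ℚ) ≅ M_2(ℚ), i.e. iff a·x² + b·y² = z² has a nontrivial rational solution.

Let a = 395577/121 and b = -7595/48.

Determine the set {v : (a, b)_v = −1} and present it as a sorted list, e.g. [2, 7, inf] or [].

(a, b) ≡ (897, -465) mod (ℚ^×)²; places V = {2, 3, 5, 7, 11, 13, 23, 31, ∞}.
(a,b)_31: α=0, u≡15; β=1, v≡2 (mod 31); (15|31)=-1, (2|31)=+1; sign (−1)^0·-1^1·+1^0 = -1.
(a,b)_13: α=1, u≡12; β=0, v≡4 (mod 13); (12|13)=+1, (4|13)=+1; sign (−1)^0·+1^0·+1^1 = +1.
(a,b)_∞: sgn(897)=+, sgn(-465)=−, so +1.
(a,b)_23: α=1, u≡3; β=0, v≡9 (mod 23); (3|23)=+1, (9|23)=+1; sign (−1)^0·+1^0·+1^1 = +1.
(a,b)_11: α=-2, u≡6; β=0, v≡7 (mod 11); (6|11)=-1, (7|11)=-1; sign (−1)^0·-1^0·-1^-2 = +1.
(a,b)_7: α=2, u≡1; β=2, v≡1 (mod 7); (1|7)=+1, (1|7)=+1; sign (−1)^0·+1^2·+1^2 = +1.
(a,b)_3: α=3, u≡2; β=-1, v≡1 (mod 3); (2|3)=-1, (1|3)=+1; sign (−1)^1·-1^-1·+1^3 = +1.
(a,b)_2: α=0, β=-4; u≡1, v≡7 (mod 8); ε(u)ε(v)=0·1, αω(v)=0·0, βω(u)=-4·0; sum ≡ 0  ⇒  +1.
(a,b)_5: α=0, u≡2; β=1, v≡2 (mod 5); (2|5)=-1, (2|5)=-1; sign (−1)^0·-1^1·-1^0 = -1.
|Ram(897, -465)| = 2, even; anisotropic at {5, 31}.

[5, 31]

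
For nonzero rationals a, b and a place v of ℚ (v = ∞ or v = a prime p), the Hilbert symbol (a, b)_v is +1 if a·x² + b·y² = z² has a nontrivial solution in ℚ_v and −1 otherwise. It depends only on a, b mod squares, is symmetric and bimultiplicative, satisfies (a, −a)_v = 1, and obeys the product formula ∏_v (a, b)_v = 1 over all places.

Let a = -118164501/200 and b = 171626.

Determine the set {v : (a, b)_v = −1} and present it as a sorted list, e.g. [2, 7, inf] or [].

Mod squares: a ≡ -2917642, b ≡ 171626. Check v ∈ {∞, 2, 3, 5, 7, 13, 17, 23, 41}.
v=5: a=5^-2·(≡3), b=5^0·(≡1) mod 5; (3|5)=-1, (1|5)=+1; (−1)^{-2·0·2}·(-1)^0·(+1)^-2 = +1.
v=2: v_2(a)=-3, v_2(b)=1; units ≡ 3, 5 (mod 8); ε·ε+αω+βω = 1·0+-3·1+1·1 ≡ 0  ⇒  (a,b)_2 = +1.
v=7: a=7^1·(≡1), b=7^1·(≡4) mod 7; (1|7)=+1, (4|7)=+1; (−1)^{1·1·3}·(+1)^1·(+1)^1 = -1.
v=23: a=23^1·(≡11), b=23^1·(≡10) mod 23; (11|23)=-1, (10|23)=-1; (−1)^{1·1·11}·(-1)^1·(-1)^1 = -1.
v=∞: -2917642 < 0 and 171626 > 0  ⇒  (a,b)_∞ = +1.
v=41: a=41^1·(≡26), b=41^1·(≡4) mod 41; (26|41)=-1, (4|41)=+1; (−1)^{1·1·20}·(-1)^1·(+1)^1 = -1.
v=17: a=17^1·(≡3), b=17^0·(≡11) mod 17; (3|17)=-1, (11|17)=-1; (−1)^{1·0·8}·(-1)^0·(-1)^1 = -1.
v=13: a=13^1·(≡2), b=13^1·(≡7) mod 13; (2|13)=-1, (7|13)=-1; (−1)^{1·1·6}·(-1)^1·(-1)^1 = +1.
v=3: a=3^4·(≡2), b=3^0·(≡2) mod 3; (2|3)=-1, (2|3)=-1; (−1)^{4·0·1}·(-1)^0·(-1)^4 = +1.
|Ram(-2917642, 171626)| = 4, even; anisotropic at {7, 17, 23, 41}.

[7, 17, 23, 41]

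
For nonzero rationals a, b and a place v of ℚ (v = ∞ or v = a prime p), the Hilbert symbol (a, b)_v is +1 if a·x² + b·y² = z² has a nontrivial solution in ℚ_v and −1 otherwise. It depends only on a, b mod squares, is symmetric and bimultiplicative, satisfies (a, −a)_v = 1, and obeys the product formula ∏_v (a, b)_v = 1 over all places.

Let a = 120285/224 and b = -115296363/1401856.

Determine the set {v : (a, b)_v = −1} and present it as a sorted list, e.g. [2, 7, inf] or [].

(a, b) ≡ (2310, -1547) mod (ℚ^×)²; places V = {2, 3, 5, 7, 11, 13, 17, 37, ∞}.
(a,b)_3: α=7, u≡2; β=2, v≡1 (mod 3); (2|3)=-1, (1|3)=+1; sign (−1)^0·-1^2·+1^7 = +1.
(a,b)_13: α=0, u≡3; β=3, v≡2 (mod 13); (3|13)=+1, (2|13)=-1; sign (−1)^0·+1^3·-1^0 = +1.
(a,b)_7: α=-1, u≡1; β=3, v≡6 (mod 7); (1|7)=+1, (6|7)=-1; sign (−1)^1·+1^3·-1^-1 = +1.
(a,b)_37: α=0, u≡36; β=-2, v≡9 (mod 37); (36|37)=+1, (9|37)=+1; sign (−1)^0·+1^-2·+1^0 = +1.
(a,b)_5: α=1, u≡3; β=0, v≡2 (mod 5); (3|5)=-1, (2|5)=-1; sign (−1)^0·-1^0·-1^1 = -1.
(a,b)_17: α=0, u≡9; β=1, v≡14 (mod 17); (9|17)=+1, (14|17)=-1; sign (−1)^0·+1^1·-1^0 = +1.
(a,b)_2: α=-5, β=-10; u≡3, v≡5 (mod 8); ε(u)ε(v)=1·0, αω(v)=-5·1, βω(u)=-10·1; sum ≡ 1  ⇒  -1.
(a,b)_11: α=1, u≡3; β=0, v≡1 (mod 11); (3|11)=+1, (1|11)=+1; sign (−1)^0·+1^0·+1^1 = +1.
(a,b)_∞: sgn(2310)=+, sgn(-1547)=−, so +1.
Ram(2310, -1547) = {2, 5}; no ℚ_2-point on the conic.

[2, 5]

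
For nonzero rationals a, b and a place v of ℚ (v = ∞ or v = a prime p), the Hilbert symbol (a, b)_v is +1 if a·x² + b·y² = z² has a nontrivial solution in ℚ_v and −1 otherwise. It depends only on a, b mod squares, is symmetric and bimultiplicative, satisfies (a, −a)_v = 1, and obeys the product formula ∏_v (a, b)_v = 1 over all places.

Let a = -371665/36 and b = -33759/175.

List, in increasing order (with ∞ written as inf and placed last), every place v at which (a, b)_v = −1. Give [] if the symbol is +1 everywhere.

[2, 5, 7, 37, 41, inf]

(a, b) ≡ (-7585, -217) mod (ℚ^×)²; places V = {2, 3, 5, 7, 11, 31, 37, 41, ∞}.
(a,b)_5: α=1, u≡2; β=-2, v≡3 (mod 5); (2|5)=-1, (3|5)=-1; sign (−1)^0·-1^-2·-1^1 = -1.
(a,b)_7: α=2, u≡3; β=-1, v≡4 (mod 7); (3|7)=-1, (4|7)=+1; sign (−1)^0·-1^-1·+1^2 = -1.
(a,b)_11: α=0, u≡1; β=2, v≡4 (mod 11); (1|11)=+1, (4|11)=+1; sign (−1)^0·+1^2·+1^0 = +1.
(a,b)_37: α=1, u≡18; β=0, v≡20 (mod 37); (18|37)=-1, (20|37)=-1; sign (−1)^0·-1^0·-1^1 = -1.
(a,b)_41: α=1, u≡9; β=0, v≡6 (mod 41); (9|41)=+1, (6|41)=-1; sign (−1)^0·+1^0·-1^1 = -1.
(a,b)_2: α=-2, β=0; u≡7, v≡7 (mod 8); ε(u)ε(v)=1·1, αω(v)=-2·0, βω(u)=0·0; sum ≡ 1  ⇒  -1.
(a,b)_31: α=0, u≡5; β=1, v≡6 (mod 31); (5|31)=+1, (6|31)=-1; sign (−1)^0·+1^1·-1^0 = +1.
(a,b)_3: α=-2, u≡2; β=2, v≡2 (mod 3); (2|3)=-1, (2|3)=-1; sign (−1)^0·-1^2·-1^-2 = +1.
(a,b)_∞: sgn(-7585)=−, sgn(-217)=−, so -1.
Ram(-7585, -217) = {2, 5, 7, 37, 41, ∞}; no ℚ_2-point on the conic.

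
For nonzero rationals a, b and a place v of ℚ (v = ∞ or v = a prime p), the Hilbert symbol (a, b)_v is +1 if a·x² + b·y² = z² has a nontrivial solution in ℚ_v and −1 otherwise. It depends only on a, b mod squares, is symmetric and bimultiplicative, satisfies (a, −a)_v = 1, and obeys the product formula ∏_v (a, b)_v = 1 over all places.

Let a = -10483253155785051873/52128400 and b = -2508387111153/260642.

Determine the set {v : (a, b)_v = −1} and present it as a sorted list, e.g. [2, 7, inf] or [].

[2, inf]

Mod squares: a ≡ -17, b ≡ -36146. Check v ∈ {∞, 2, 3, 5, 7, 11, 17, 19, 31, 53}.
v=11: a=11^4·(≡4), b=11^3·(≡3) mod 11; (4|11)=+1, (3|11)=+1; (−1)^{4·3·5}·(+1)^3·(+1)^4 = +1.
v=5: a=5^-2·(≡2), b=5^0·(≡1) mod 5; (2|5)=-1, (1|5)=+1; (−1)^{-2·0·2}·(-1)^0·(+1)^-2 = +1.
v=2: v_2(a)=-4, v_2(b)=-1; units ≡ 7, 7 (mod 8); ε·ε+αω+βω = 1·1+-4·0+-1·0 ≡ 1  ⇒  (a,b)_2 = -1.
v=∞: -17 < 0 and -36146 < 0  ⇒  (a,b)_∞ = -1.
v=3: a=3^2·(≡1), b=3^4·(≡1) mod 3; (1|3)=+1, (1|3)=+1; (−1)^{2·4·1}·(+1)^4·(+1)^2 = +1.
v=31: a=31^0·(≡18), b=31^1·(≡30) mod 31; (18|31)=+1, (30|31)=-1; (−1)^{0·1·15}·(+1)^1·(-1)^0 = +1.
v=17: a=17^3·(≡1), b=17^2·(≡16) mod 17; (1|17)=+1, (16|17)=+1; (−1)^{3·2·8}·(+1)^2·(+1)^3 = +1.
v=53: a=53^2·(≡42), b=53^1·(≡47) mod 53; (42|53)=+1, (47|53)=+1; (−1)^{2·1·26}·(+1)^1·(+1)^2 = +1.
v=7: a=7^8·(≡1), b=7^2·(≡4) mod 7; (1|7)=+1, (4|7)=+1; (−1)^{8·2·3}·(+1)^2·(+1)^8 = +1.
v=19: a=19^-4·(≡8), b=19^-4·(≡17) mod 19; (8|19)=-1, (17|19)=+1; (−1)^{-4·-4·9}·(-1)^-4·(+1)^-4 = +1.
(-17, -36146 / ℚ) ramifies at {2, ∞}: a division algebra.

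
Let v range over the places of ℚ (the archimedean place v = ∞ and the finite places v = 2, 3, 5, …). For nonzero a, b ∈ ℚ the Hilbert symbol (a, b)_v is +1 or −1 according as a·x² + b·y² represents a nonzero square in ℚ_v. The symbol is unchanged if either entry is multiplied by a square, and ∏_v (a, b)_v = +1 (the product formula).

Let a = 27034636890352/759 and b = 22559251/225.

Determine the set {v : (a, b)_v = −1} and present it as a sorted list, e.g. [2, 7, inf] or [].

Mod squares: a ≡ 34051017, b ≡ 62491. Check v ∈ {∞, 2, 3, 5, 7, 11, 13, 17, 19, 23, 29}.
v=5: a=5^0·(≡3), b=5^-2·(≡4) mod 5; (3|5)=-1, (4|5)=+1; (−1)^{0·-2·2}·(-1)^-2·(+1)^0 = +1.
v=2: v_2(a)=4, v_2(b)=0; units ≡ 1, 3 (mod 8); ε·ε+αω+βω = 0·1+4·1+0·0 ≡ 0  ⇒  (a,b)_2 = +1.
v=29: a=29^1·(≡15), b=29^0·(≡24) mod 29; (15|29)=-1, (24|29)=+1; (−1)^{1·0·14}·(-1)^0·(+1)^1 = +1.
v=3: a=3^-1·(≡1), b=3^-2·(≡1) mod 3; (1|3)=+1, (1|3)=+1; (−1)^{-1·-2·1}·(+1)^-2·(+1)^-1 = +1.
v=23: a=23^-1·(≡20), b=23^1·(≡18) mod 23; (20|23)=-1, (18|23)=+1; (−1)^{-1·1·11}·(-1)^1·(+1)^-1 = +1.
v=17: a=17^3·(≡5), b=17^0·(≡16) mod 17; (5|17)=-1, (16|17)=+1; (−1)^{3·0·8}·(-1)^0·(+1)^3 = +1.
v=19: a=19^4·(≡10), b=19^3·(≡12) mod 19; (10|19)=-1, (12|19)=-1; (−1)^{4·3·9}·(-1)^3·(-1)^4 = -1.
v=11: a=11^-1·(≡1), b=11^1·(≡9) mod 11; (1|11)=+1, (9|11)=+1; (−1)^{-1·1·5}·(+1)^1·(+1)^-1 = -1.
v=13: a=13^1·(≡1), b=13^1·(≡12) mod 13; (1|13)=+1, (12|13)=+1; (−1)^{1·1·6}·(+1)^1·(+1)^1 = +1.
v=∞: 34051017 > 0 and 62491 > 0  ⇒  (a,b)_∞ = +1.
v=7: a=7^1·(≡6), b=7^0·(≡1) mod 7; (6|7)=-1, (1|7)=+1; (−1)^{1·0·3}·(-1)^0·(+1)^1 = +1.
(34051017, 62491 / ℚ) ramifies at {11, 19}: a division algebra.

[11, 19]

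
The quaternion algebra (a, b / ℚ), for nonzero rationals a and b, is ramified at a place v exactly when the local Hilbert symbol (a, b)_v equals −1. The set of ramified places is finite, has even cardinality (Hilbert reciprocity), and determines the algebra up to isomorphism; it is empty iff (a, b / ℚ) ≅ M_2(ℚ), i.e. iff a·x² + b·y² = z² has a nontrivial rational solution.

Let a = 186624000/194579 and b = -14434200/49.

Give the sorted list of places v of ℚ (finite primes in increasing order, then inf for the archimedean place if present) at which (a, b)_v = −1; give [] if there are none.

[2, 5]

Mod squares: a ≡ 110, b ≡ -22. Check v ∈ {∞, 2, 3, 5, 7, 11, 19}.
v=19: a=19^-2·(≡13), b=19^0·(≡16) mod 19; (13|19)=-1, (16|19)=+1; (−1)^{-2·0·9}·(-1)^0·(+1)^-2 = +1.
v=7: a=7^-2·(≡5), b=7^-2·(≡3) mod 7; (5|7)=-1, (3|7)=-1; (−1)^{-2·-2·3}·(-1)^-2·(-1)^-2 = +1.
v=3: a=3^6·(≡2), b=3^8·(≡2) mod 3; (2|3)=-1, (2|3)=-1; (−1)^{6·8·1}·(-1)^8·(-1)^6 = +1.
v=∞: 110 > 0 and -22 < 0  ⇒  (a,b)_∞ = +1.
v=5: a=5^3·(≡3), b=5^2·(≡3) mod 5; (3|5)=-1, (3|5)=-1; (−1)^{3·2·2}·(-1)^2·(-1)^3 = -1.
v=11: a=11^-1·(≡2), b=11^1·(≡9) mod 11; (2|11)=-1, (9|11)=+1; (−1)^{-1·1·5}·(-1)^1·(+1)^-1 = +1.
v=2: v_2(a)=11, v_2(b)=3; units ≡ 7, 5 (mod 8); ε·ε+αω+βω = 1·0+11·1+3·0 ≡ 1  ⇒  (a,b)_2 = -1.
|Ram(110, -22)| = 2, even; anisotropic at {2, 5}.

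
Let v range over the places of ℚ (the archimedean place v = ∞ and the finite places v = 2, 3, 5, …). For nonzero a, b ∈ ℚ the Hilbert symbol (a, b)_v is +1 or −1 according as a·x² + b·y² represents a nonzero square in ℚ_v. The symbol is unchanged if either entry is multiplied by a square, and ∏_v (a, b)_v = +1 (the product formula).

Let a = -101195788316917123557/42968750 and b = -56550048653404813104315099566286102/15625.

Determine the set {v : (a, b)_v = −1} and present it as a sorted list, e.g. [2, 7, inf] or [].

Mod squares: a ≡ -332962630, b ≡ -38038. Check v ∈ {∞, 2, 3, 5, 7, 11, 13, 17, 19, 29, 31, 37}.
v=5: a=5^-9·(≡4), b=5^-6·(≡3) mod 5; (4|5)=+1, (3|5)=-1; (−1)^{-9·-6·2}·(+1)^-6·(-1)^-9 = -1.
v=7: a=7^1·(≡4), b=7^3·(≡3) mod 7; (4|7)=+1, (3|7)=-1; (−1)^{1·3·3}·(+1)^3·(-1)^1 = +1.
v=31: a=31^1·(≡22), b=31^2·(≡29) mod 31; (22|31)=-1, (29|31)=-1; (−1)^{1·2·15}·(-1)^2·(-1)^1 = -1.
v=19: a=19^2·(≡16), b=19^5·(≡3) mod 19; (16|19)=+1, (3|19)=-1; (−1)^{2·5·9}·(+1)^5·(-1)^2 = +1.
v=17: a=17^4·(≡16), b=17^4·(≡4) mod 17; (16|17)=+1, (4|17)=+1; (−1)^{4·4·8}·(+1)^4·(+1)^4 = +1.
v=∞: -332962630 < 0 and -38038 < 0  ⇒  (a,b)_∞ = -1.
v=2: v_2(a)=-1, v_2(b)=1; units ≡ 5, 5 (mod 8); ε·ε+αω+βω = 0·0+-1·1+1·1 ≡ 0  ⇒  (a,b)_2 = +1.
v=13: a=13^3·(≡10), b=13^5·(≡9) mod 13; (10|13)=+1, (9|13)=+1; (−1)^{3·5·6}·(+1)^5·(+1)^3 = +1.
v=11: a=11^-1·(≡6), b=11^3·(≡7) mod 11; (6|11)=-1, (7|11)=-1; (−1)^{-1·3·5}·(-1)^3·(-1)^-1 = -1.
v=3: a=3^8·(≡2), b=3^6·(≡2) mod 3; (2|3)=-1, (2|3)=-1; (−1)^{8·6·1}·(-1)^6·(-1)^8 = +1.
v=37: a=37^1·(≡2), b=37^2·(≡2) mod 37; (2|37)=-1, (2|37)=-1; (−1)^{1·2·18}·(-1)^2·(-1)^1 = -1.
v=29: a=29^1·(≡4), b=29^2·(≡15) mod 29; (4|29)=+1, (15|29)=-1; (−1)^{1·2·14}·(+1)^2·(-1)^1 = -1.
|Ram(-332962630, -38038)| = 6, even; anisotropic at {5, 11, 29, 31, 37, ∞}.

[5, 11, 29, 31, 37, inf]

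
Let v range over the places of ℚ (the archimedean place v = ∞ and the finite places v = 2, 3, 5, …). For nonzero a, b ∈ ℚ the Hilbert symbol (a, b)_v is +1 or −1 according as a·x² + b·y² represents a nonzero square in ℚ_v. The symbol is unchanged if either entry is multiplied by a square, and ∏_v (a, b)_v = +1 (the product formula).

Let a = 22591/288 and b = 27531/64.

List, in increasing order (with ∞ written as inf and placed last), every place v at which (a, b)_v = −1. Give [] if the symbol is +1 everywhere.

[23, 29]

Mod squares: a ≡ 45182, b ≡ 3059. Check v ∈ {∞, 2, 3, 7, 19, 23, 29, 41}.
v=∞: 45182 > 0 and 3059 > 0  ⇒  (a,b)_∞ = +1.
v=29: a=29^1·(≡2), b=29^0·(≡21) mod 29; (2|29)=-1, (21|29)=-1; (−1)^{1·0·14}·(-1)^0·(-1)^1 = -1.
v=41: a=41^1·(≡18), b=41^0·(≡8) mod 41; (18|41)=+1, (8|41)=+1; (−1)^{1·0·20}·(+1)^0·(+1)^1 = +1.
v=7: a=7^0·(≡2), b=7^1·(≡6) mod 7; (2|7)=+1, (6|7)=-1; (−1)^{0·1·3}·(+1)^1·(-1)^0 = +1.
v=19: a=19^1·(≡10), b=19^1·(≡17) mod 19; (10|19)=-1, (17|19)=+1; (−1)^{1·1·9}·(-1)^1·(+1)^1 = +1.
v=2: v_2(a)=-5, v_2(b)=-6; units ≡ 7, 3 (mod 8); ε·ε+αω+βω = 1·1+-5·1+-6·0 ≡ 0  ⇒  (a,b)_2 = +1.
v=23: a=23^0·(≡10), b=23^1·(≡9) mod 23; (10|23)=-1, (9|23)=+1; (−1)^{0·1·11}·(-1)^1·(+1)^0 = -1.
v=3: a=3^-2·(≡2), b=3^2·(≡2) mod 3; (2|3)=-1, (2|3)=-1; (−1)^{-2·2·1}·(-1)^2·(-1)^-2 = +1.
|Ram(45182, 3059)| = 2, even; anisotropic at {23, 29}.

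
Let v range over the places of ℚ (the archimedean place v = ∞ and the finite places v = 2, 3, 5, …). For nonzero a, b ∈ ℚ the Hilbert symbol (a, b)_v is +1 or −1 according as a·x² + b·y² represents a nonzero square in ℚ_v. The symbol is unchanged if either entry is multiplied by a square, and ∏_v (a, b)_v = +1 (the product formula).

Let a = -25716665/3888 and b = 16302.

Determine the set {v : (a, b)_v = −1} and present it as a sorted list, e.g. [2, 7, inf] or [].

Mod squares: a ≡ -195, b ≡ 16302. Check v ∈ {∞, 2, 3, 5, 11, 13, 17, 19, 37}.
v=5: a=5^1·(≡4), b=5^0·(≡2) mod 5; (4|5)=+1, (2|5)=-1; (−1)^{1·0·2}·(+1)^0·(-1)^1 = -1.
v=37: a=37^2·(≡16), b=37^0·(≡22) mod 37; (16|37)=+1, (22|37)=-1; (−1)^{2·0·18}·(+1)^0·(-1)^2 = +1.
v=17: a=17^2·(≡15), b=17^0·(≡16) mod 17; (15|17)=+1, (16|17)=+1; (−1)^{2·0·8}·(+1)^0·(+1)^2 = +1.
v=3: a=3^-5·(≡1), b=3^1·(≡1) mod 3; (1|3)=+1, (1|3)=+1; (−1)^{-5·1·1}·(+1)^1·(+1)^-5 = -1.
v=13: a=13^1·(≡5), b=13^1·(≡6) mod 13; (5|13)=-1, (6|13)=-1; (−1)^{1·1·6}·(-1)^1·(-1)^1 = +1.
v=∞: -195 < 0 and 16302 > 0  ⇒  (a,b)_∞ = +1.
v=11: a=11^0·(≡3), b=11^1·(≡8) mod 11; (3|11)=+1, (8|11)=-1; (−1)^{0·1·5}·(+1)^1·(-1)^0 = +1.
v=2: v_2(a)=-4, v_2(b)=1; units ≡ 5, 7 (mod 8); ε·ε+αω+βω = 0·1+-4·0+1·1 ≡ 1  ⇒  (a,b)_2 = -1.
v=19: a=19^0·(≡10), b=19^1·(≡3) mod 19; (10|19)=-1, (3|19)=-1; (−1)^{0·1·9}·(-1)^1·(-1)^0 = -1.
Ram(-195, 16302) = {2, 3, 5, 19}; no ℚ_2-point on the conic.

[2, 3, 5, 19]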